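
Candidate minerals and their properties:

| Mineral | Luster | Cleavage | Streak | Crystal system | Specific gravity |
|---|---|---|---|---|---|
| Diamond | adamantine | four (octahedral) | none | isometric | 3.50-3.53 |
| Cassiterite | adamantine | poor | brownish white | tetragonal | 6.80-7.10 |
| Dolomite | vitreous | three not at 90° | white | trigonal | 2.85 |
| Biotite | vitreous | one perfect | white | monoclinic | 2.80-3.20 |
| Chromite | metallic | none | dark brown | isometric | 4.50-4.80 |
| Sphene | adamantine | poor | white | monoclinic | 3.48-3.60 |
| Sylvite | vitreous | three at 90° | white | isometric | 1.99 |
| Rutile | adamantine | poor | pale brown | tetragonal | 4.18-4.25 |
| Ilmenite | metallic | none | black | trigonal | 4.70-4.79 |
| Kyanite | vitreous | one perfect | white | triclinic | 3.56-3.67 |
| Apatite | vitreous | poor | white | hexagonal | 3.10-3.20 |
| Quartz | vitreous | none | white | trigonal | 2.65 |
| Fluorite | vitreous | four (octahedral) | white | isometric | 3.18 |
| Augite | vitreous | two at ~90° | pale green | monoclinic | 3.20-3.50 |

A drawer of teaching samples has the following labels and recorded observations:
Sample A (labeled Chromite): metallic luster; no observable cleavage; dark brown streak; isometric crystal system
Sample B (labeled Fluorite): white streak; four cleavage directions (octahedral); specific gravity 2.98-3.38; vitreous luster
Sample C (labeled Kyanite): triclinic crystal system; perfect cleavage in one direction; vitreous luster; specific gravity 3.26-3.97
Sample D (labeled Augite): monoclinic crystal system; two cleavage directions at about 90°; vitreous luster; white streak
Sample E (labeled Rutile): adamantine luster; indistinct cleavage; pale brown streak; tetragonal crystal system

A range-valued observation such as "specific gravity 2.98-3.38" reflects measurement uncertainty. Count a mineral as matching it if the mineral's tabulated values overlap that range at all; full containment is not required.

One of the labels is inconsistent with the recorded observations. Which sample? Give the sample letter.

Sample A: observations are consistent with Chromite.
Sample B: observations are consistent with Fluorite.
Sample C: observations are consistent with Kyanite.
Sample D: Augite has pale green streak, but the record shows white streak — this label is wrong.
Sample E: observations are consistent with Rutile.
The mislabeled specimen is D.

D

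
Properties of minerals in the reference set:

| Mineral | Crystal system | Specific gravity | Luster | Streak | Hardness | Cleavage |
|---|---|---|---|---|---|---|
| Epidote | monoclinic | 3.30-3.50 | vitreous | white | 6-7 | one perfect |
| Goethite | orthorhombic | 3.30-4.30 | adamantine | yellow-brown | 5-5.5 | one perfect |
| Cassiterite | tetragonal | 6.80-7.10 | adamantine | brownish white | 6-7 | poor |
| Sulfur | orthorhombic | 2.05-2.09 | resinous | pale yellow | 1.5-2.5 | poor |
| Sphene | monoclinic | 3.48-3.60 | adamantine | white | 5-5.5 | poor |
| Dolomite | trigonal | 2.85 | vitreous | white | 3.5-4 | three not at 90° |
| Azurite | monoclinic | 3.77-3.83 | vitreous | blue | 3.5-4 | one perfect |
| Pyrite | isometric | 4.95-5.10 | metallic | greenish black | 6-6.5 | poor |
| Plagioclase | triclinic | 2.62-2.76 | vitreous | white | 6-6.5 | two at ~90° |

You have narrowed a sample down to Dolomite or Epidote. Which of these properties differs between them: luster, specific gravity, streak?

specific gravity

Luster: both vitreous — no difference.
Specific gravity: Dolomite 2.85, Epidote 3.30-3.50 — different.
Streak: both white — no difference.
Specific gravity is the diagnostic property here.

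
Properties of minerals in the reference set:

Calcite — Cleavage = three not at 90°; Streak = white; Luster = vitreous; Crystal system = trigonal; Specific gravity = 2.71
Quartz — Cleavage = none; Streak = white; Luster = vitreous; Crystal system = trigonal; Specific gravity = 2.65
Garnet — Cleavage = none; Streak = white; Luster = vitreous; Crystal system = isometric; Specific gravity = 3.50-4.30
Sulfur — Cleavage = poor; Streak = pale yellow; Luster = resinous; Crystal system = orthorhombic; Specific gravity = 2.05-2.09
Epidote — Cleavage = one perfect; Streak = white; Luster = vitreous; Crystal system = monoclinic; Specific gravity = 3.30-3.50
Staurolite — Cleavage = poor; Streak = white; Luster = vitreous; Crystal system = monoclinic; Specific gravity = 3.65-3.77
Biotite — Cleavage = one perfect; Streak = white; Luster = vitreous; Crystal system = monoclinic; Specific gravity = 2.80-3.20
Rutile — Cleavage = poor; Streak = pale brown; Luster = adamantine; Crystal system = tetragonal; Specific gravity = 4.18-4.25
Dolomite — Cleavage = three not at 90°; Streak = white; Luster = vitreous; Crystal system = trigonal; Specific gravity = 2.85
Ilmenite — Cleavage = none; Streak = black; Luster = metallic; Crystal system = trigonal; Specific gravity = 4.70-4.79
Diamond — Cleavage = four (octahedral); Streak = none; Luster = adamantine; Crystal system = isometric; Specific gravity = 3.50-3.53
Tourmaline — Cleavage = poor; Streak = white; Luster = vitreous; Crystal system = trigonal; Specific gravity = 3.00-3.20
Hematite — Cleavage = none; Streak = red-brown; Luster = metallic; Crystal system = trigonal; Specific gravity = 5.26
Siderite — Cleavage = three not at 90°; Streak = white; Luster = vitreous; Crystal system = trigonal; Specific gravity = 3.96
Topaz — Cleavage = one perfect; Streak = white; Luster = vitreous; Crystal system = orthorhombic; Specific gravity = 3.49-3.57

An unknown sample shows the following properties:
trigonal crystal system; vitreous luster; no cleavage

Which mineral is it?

Quartz

Trigonal crystal system — narrows the field to Calcite, Quartz, Dolomite, Ilmenite, Tourmaline, Hematite, Siderite.
Vitreous luster eliminates Ilmenite, Hematite.
No cleavage — Quartz remains.
The only mineral consistent with every observation is Quartz.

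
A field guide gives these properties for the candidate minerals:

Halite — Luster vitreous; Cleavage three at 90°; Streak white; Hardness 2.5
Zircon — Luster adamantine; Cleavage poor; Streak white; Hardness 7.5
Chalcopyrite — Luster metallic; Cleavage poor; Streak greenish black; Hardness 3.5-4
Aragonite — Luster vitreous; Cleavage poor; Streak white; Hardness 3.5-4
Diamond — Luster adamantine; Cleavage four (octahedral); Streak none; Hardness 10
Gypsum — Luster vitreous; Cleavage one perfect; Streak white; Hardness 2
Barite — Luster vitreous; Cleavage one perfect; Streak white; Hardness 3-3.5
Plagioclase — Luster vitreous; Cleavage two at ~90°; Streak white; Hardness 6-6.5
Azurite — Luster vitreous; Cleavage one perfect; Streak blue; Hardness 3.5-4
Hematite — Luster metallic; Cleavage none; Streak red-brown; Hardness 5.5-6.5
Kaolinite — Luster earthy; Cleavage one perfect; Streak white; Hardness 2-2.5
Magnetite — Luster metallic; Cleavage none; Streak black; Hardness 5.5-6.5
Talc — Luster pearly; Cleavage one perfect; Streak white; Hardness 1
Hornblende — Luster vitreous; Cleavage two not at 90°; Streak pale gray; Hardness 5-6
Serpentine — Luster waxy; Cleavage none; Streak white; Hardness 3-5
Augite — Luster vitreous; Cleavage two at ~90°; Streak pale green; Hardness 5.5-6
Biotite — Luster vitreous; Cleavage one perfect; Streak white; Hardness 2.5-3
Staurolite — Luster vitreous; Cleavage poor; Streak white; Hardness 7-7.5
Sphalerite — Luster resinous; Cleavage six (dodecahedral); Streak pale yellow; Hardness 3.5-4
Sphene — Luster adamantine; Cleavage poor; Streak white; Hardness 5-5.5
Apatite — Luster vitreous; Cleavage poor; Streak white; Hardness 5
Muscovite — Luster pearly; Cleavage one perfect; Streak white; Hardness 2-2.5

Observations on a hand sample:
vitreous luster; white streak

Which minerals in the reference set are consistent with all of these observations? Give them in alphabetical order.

Vitreous luster: leaves Halite, Aragonite, Gypsum, Barite, Plagioclase, Azurite, Hornblende, Augite, Biotite, Staurolite, Apatite.
White streak excludes Azurite, Hornblende, Augite.
Consistent with every observation: Apatite, Aragonite, Barite, Biotite, Gypsum, Halite, Plagioclase, Staurolite.

Apatite, Aragonite, Barite, Biotite, Gypsum, Halite, Plagioclase, Staurolite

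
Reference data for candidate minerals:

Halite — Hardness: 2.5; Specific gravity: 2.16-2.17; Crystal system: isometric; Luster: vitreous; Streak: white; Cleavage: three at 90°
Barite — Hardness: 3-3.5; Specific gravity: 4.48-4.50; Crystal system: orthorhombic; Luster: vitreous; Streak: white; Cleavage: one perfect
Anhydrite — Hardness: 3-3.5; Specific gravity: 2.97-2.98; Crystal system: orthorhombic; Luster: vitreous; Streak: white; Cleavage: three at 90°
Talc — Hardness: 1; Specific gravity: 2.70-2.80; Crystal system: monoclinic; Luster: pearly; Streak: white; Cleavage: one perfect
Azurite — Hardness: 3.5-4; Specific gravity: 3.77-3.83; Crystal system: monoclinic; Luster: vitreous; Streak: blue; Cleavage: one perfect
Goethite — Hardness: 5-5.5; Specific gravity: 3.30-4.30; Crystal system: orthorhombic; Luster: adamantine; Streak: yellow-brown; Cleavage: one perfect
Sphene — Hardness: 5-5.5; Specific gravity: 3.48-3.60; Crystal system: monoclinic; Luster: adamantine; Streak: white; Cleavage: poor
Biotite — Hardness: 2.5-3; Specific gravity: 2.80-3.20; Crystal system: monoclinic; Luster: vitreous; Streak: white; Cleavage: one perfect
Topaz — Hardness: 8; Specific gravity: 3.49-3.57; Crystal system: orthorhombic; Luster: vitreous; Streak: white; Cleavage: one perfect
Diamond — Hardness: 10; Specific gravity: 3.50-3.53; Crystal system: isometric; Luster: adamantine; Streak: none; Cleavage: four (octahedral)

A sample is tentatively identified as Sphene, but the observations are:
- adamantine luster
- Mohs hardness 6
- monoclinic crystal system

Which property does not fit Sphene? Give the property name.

Adamantine luster: Sphene has adamantine luster — consistent.
Mohs hardness 6: Sphene has hardness 5-5.5 — does not match.
Monoclinic crystal system: Sphene has monoclinic system — consistent.
Only the hardness is inconsistent.

hardness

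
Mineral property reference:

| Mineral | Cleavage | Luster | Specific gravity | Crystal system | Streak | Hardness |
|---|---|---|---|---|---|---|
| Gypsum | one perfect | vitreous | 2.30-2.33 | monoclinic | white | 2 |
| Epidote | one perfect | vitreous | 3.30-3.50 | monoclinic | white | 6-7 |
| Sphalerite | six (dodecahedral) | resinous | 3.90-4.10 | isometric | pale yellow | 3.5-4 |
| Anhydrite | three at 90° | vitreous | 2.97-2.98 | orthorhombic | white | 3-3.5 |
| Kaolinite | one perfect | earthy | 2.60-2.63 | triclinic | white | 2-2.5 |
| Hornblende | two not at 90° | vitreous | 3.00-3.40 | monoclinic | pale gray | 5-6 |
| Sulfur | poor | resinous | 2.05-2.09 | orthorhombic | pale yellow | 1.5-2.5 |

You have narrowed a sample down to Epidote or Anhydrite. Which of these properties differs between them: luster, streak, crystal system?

Luster: both vitreous — identical.
Streak: both white — identical.
Crystal system: Epidote monoclinic, Anhydrite orthorhombic — different.
Only crystal system differs between Epidote and Anhydrite among the listed tests.

crystal system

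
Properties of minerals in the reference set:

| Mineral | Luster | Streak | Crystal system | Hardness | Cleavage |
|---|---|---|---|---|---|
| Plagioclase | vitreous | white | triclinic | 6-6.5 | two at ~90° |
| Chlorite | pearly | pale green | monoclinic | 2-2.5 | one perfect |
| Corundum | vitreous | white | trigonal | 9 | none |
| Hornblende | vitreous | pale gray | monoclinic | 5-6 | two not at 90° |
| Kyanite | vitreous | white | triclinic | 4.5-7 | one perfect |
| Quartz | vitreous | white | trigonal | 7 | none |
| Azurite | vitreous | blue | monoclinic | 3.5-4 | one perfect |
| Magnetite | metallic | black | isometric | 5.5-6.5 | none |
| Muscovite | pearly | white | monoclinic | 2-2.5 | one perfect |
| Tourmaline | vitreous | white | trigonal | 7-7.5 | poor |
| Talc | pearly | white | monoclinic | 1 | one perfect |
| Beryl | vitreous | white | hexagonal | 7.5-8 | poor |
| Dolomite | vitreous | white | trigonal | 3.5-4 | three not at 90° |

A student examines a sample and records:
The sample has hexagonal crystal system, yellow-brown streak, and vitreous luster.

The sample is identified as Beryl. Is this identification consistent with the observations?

Hexagonal crystal system — consistent with Beryl (hexagonal system).
Yellow-brown streak — Beryl has white streak; a mismatch.
Vitreous luster — consistent with Beryl (vitreous luster).
Streak alone is enough to reject Beryl.

Inconsistent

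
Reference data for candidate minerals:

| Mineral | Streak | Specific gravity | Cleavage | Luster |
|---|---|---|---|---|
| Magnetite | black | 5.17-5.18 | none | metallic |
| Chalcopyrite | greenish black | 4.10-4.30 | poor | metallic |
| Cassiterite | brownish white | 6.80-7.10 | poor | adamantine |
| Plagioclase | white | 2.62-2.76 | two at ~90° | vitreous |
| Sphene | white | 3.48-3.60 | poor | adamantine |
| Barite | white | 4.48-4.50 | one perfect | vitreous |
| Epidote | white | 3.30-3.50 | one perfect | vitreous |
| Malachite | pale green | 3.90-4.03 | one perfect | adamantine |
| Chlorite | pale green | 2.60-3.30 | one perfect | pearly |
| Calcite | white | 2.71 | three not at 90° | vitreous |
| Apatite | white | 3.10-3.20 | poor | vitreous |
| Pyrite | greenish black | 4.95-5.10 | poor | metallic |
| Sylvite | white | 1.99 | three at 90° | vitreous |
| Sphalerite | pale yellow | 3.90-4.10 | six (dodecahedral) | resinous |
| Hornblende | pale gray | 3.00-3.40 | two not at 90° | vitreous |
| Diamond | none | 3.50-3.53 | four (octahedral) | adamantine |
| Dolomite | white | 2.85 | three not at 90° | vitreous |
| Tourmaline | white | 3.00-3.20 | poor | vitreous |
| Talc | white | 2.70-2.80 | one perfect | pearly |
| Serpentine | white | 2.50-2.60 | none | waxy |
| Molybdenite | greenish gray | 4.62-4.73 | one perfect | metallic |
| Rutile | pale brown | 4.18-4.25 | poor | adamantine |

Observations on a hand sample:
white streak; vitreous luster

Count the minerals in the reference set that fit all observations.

8

White streak — Plagioclase, Sphene, Barite, Epidote, Calcite, Apatite, Sylvite, Dolomite, Tourmaline, Talc, Serpentine remain.
Vitreous luster excludes Sphene, Talc, Serpentine.
The minerals that satisfy all observations are Apatite, Barite, Calcite, Dolomite, Epidote, Plagioclase, Sylvite, Tourmaline.
That is 8 minerals.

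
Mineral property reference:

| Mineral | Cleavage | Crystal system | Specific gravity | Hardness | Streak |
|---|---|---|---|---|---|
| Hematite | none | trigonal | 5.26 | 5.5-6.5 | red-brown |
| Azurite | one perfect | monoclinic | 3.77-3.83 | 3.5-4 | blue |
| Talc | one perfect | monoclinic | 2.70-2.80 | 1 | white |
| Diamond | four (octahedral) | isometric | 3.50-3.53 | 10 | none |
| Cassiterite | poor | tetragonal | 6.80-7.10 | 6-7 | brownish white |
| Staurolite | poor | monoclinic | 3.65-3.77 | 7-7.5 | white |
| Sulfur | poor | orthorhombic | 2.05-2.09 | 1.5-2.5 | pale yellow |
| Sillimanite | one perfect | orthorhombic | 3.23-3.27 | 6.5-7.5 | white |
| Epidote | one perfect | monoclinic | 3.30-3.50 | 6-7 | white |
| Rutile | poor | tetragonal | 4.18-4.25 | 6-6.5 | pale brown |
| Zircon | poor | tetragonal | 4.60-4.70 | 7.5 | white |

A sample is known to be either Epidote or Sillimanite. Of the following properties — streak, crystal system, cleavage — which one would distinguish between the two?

Streak: both white — identical.
Crystal system: Epidote monoclinic, Sillimanite orthorhombic — different.
Cleavage: both one perfect — identical.
Of the listed properties, crystal system is the one that separates them.

crystal system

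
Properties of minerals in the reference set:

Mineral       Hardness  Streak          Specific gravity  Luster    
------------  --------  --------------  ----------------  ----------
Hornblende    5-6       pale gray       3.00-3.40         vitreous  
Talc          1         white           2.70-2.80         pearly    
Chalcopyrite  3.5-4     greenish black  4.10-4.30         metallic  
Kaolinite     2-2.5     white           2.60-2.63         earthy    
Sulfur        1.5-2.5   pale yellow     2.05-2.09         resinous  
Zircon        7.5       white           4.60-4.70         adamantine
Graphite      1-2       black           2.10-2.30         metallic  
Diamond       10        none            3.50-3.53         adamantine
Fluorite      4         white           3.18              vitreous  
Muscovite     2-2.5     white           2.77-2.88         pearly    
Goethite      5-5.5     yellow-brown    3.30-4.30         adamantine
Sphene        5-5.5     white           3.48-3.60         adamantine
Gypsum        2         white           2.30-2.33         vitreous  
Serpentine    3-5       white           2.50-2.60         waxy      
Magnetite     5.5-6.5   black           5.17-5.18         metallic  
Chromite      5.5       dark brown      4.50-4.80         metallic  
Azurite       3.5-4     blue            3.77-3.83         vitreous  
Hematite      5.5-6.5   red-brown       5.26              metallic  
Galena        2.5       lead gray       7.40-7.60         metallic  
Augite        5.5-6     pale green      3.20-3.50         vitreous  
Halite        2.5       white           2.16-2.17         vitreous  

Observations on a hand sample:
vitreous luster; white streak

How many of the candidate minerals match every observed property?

3

Vitreous luster: narrows the field to Hornblende, Fluorite, Gypsum, Azurite, Augite, Halite.
White streak is inconsistent with Hornblende, Azurite, Augite.
Remaining candidates: Fluorite, Gypsum, Halite.
That is 3 minerals.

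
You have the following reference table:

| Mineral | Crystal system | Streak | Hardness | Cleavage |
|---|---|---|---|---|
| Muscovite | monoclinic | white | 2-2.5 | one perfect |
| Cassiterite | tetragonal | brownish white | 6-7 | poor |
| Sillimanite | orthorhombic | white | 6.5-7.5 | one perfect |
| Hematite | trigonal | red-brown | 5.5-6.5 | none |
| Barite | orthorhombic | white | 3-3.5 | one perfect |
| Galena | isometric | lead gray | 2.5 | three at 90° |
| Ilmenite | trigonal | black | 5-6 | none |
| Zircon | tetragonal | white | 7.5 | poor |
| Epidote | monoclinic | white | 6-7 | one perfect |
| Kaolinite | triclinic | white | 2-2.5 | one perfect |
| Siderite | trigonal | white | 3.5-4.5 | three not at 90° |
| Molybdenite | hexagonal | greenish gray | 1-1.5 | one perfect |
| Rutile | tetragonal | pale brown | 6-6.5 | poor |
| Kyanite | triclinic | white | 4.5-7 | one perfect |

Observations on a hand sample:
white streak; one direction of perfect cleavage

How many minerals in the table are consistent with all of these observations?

6

White streak rules out Cassiterite, Hematite, Galena, Ilmenite, Molybdenite, Rutile.
One direction of perfect cleavage excludes Zircon, Siderite.
Remaining candidates: Barite, Epidote, Kaolinite, Kyanite, Muscovite, Sillimanite.
That is 6 minerals.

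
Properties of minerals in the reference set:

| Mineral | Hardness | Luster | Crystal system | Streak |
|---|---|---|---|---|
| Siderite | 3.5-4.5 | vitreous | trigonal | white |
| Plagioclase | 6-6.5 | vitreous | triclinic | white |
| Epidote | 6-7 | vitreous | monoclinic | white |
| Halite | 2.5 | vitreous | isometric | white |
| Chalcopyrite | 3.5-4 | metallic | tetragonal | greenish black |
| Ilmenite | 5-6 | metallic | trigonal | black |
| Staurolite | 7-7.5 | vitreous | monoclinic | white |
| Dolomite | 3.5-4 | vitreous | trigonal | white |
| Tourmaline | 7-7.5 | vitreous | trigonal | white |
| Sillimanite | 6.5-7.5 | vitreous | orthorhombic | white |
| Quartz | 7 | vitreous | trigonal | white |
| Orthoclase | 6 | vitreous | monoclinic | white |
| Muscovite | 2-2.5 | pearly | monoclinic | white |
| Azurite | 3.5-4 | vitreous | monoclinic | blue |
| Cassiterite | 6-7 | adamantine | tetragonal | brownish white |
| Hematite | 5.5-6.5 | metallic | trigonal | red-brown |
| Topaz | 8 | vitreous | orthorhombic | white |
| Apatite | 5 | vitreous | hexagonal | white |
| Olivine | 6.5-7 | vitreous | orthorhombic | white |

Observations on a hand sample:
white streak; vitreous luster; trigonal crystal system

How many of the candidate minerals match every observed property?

4

White streak eliminates Chalcopyrite, Ilmenite, Azurite, Cassiterite, Hematite.
Vitreous luster excludes Muscovite.
Trigonal crystal system — Siderite, Dolomite, Tourmaline, Quartz remain.
Consistent with every observation: Dolomite, Quartz, Siderite, Tourmaline.
That is 4 minerals.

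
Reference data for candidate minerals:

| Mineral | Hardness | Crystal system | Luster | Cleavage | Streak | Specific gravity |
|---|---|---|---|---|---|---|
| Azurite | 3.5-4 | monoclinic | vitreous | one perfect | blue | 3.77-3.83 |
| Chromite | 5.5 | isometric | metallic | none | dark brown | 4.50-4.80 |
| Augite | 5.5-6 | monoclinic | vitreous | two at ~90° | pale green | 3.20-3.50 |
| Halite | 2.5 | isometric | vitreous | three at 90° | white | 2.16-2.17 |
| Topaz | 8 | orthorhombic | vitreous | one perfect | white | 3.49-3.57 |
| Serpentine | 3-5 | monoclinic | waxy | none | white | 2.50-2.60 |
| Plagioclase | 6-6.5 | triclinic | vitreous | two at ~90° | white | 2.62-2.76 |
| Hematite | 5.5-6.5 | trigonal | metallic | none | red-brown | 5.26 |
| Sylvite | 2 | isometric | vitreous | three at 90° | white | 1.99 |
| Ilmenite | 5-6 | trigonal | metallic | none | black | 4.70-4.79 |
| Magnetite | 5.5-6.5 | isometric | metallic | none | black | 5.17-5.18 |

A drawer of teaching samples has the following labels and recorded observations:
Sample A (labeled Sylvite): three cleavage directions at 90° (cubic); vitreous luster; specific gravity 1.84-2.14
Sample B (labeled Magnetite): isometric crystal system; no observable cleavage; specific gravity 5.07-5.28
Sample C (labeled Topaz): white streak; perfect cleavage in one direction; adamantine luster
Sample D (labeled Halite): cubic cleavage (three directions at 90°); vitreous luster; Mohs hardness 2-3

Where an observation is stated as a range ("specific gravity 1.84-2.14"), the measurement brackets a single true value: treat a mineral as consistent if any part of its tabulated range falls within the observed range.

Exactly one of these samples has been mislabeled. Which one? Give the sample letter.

Sample A: nothing contradicts Sylvite.
Sample B: nothing contradicts Magnetite.
Sample C: adamantine luster is outside the reference for Topaz (vitreous luster) — mislabeled.
Sample D: nothing contradicts Halite.
Sample C is the mislabeled one.

C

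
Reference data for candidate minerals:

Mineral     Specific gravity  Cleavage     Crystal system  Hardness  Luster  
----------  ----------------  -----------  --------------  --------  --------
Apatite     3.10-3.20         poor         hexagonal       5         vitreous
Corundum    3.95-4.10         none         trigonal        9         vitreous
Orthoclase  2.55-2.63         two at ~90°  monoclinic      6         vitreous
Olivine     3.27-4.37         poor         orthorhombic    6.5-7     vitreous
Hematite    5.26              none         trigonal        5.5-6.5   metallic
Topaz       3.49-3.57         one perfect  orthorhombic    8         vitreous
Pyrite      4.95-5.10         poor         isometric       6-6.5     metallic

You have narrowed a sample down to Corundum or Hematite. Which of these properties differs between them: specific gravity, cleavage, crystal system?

specific gravity

Specific gravity: Corundum 3.95-4.10, Hematite 5.26 — these differ.
Cleavage: both none — identical.
Crystal system: both trigonal — identical.
Specific gravity is the diagnostic property here.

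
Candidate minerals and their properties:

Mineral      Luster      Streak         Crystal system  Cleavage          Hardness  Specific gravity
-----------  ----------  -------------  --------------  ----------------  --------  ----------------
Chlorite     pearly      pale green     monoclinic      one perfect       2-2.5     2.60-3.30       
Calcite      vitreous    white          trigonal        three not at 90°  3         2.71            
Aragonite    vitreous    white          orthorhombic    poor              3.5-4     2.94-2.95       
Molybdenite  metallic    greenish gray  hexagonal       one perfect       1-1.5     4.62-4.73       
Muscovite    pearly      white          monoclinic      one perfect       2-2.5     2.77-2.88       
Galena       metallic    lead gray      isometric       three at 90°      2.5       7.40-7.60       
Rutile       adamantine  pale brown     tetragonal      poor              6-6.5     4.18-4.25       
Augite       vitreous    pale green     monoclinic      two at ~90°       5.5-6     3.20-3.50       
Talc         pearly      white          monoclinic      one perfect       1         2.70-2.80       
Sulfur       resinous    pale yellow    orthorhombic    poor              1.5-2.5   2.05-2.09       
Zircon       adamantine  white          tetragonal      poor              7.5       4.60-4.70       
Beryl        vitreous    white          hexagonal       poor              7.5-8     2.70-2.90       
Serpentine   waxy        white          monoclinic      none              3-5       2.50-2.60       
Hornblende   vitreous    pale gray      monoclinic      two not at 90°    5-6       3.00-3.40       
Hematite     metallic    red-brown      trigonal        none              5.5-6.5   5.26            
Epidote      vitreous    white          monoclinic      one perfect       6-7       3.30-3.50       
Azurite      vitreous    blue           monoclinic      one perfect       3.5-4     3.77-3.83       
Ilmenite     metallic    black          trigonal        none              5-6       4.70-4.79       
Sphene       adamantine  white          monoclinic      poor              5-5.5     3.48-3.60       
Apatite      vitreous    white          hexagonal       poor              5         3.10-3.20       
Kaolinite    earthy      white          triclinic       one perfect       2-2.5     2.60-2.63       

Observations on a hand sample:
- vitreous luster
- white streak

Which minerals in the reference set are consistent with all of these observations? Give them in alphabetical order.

Apatite, Aragonite, Beryl, Calcite, Epidote

Vitreous luster — leaves Calcite, Aragonite, Augite, Beryl, Hornblende, Epidote, Azurite, Apatite.
White streak eliminates Augite, Hornblende, Azurite.
Consistent with every observation: Apatite, Aragonite, Beryl, Calcite, Epidote.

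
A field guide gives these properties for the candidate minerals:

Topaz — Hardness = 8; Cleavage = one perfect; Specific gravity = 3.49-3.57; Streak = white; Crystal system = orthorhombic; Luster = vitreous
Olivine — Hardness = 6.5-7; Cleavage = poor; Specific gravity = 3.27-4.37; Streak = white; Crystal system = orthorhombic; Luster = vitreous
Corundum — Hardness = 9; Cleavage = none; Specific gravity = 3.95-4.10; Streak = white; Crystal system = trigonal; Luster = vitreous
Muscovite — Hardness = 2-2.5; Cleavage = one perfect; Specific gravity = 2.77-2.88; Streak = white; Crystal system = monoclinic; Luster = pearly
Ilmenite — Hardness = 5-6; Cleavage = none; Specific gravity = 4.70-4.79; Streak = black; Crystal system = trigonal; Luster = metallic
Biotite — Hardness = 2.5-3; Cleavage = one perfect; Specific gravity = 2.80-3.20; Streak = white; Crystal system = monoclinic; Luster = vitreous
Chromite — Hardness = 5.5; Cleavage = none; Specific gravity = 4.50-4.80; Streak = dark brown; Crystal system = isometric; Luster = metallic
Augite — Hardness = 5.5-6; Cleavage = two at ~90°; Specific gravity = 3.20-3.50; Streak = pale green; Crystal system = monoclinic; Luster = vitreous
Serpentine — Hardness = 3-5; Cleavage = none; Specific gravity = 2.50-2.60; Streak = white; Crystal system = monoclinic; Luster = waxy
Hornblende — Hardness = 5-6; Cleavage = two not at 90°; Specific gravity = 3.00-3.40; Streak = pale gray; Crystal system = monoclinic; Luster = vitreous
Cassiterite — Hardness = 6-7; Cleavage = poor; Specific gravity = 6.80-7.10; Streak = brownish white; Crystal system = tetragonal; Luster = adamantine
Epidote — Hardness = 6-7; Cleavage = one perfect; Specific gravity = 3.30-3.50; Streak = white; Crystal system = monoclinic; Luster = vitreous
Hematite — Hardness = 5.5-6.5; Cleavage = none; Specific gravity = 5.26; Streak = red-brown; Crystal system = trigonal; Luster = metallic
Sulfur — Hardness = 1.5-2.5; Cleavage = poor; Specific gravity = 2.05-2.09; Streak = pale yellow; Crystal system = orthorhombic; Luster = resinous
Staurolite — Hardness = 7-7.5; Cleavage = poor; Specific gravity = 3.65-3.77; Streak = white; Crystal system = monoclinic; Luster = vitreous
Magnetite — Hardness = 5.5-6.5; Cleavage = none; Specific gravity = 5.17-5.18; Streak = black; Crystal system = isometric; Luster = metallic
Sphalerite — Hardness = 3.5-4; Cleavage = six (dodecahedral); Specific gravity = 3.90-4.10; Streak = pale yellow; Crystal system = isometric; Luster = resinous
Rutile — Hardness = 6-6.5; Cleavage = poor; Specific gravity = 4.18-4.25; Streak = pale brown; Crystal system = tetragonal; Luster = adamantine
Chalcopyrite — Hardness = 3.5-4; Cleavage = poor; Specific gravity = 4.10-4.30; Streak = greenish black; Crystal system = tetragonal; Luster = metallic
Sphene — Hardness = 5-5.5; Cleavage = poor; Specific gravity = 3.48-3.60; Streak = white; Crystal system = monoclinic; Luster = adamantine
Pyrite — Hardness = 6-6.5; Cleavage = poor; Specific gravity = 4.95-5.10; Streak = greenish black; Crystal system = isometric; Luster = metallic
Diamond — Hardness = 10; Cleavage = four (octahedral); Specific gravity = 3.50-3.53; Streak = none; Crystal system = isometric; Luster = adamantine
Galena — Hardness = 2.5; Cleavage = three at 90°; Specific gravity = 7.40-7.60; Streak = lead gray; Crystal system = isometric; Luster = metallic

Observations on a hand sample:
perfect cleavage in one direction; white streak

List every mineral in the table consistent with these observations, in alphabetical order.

Biotite, Epidote, Muscovite, Topaz

Perfect cleavage in one direction — only Topaz, Muscovite, Biotite, Epidote remain.
White streak — consistent with all remaining minerals.
Remaining candidates: Biotite, Epidote, Muscovite, Topaz.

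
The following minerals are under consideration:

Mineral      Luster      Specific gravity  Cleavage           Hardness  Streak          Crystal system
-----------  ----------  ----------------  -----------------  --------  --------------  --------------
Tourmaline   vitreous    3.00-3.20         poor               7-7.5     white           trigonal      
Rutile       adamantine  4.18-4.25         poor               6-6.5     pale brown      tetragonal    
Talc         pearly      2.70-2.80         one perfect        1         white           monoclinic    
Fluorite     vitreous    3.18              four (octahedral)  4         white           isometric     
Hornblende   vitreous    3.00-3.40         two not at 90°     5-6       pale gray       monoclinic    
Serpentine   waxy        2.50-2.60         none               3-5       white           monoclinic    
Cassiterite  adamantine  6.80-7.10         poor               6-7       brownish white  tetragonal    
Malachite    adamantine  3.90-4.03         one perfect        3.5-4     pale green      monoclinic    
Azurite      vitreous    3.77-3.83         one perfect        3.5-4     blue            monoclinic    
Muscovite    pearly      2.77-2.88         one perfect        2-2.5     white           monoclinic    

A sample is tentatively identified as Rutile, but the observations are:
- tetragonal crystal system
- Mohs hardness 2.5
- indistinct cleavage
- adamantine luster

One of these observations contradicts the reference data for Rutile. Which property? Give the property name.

Tetragonal crystal system: Rutile has tetragonal system — matches.
Mohs hardness 2.5: Rutile has hardness 6-6.5 — does not match.
Indistinct cleavage: Rutile has cleavage poor — matches.
Adamantine luster: Rutile has adamantine luster — matches.
The hardness is the one property that does not fit.

hardness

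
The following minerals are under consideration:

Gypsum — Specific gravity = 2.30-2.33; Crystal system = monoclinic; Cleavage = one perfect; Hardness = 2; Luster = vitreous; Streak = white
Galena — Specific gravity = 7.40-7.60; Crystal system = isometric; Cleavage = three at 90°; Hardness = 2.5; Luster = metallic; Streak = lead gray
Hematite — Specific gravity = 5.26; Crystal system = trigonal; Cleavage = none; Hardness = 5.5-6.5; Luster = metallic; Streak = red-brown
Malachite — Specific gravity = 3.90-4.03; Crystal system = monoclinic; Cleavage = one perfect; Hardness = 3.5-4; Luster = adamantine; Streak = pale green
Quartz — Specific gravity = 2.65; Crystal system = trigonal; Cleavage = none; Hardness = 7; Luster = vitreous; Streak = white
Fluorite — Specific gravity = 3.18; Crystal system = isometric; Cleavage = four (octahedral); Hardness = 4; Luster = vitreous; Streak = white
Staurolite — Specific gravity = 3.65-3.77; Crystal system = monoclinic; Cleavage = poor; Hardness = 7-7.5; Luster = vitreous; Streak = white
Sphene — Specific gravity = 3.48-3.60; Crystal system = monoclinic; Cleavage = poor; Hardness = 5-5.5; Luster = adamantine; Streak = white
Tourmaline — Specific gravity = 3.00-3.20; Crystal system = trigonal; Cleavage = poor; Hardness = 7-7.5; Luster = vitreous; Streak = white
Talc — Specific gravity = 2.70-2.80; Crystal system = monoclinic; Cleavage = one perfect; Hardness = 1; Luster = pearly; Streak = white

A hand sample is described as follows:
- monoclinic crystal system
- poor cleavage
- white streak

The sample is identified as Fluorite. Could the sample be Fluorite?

Inconsistent

Monoclinic crystal system — Fluorite has isometric system; a mismatch.
Poor cleavage — Fluorite has cleavage four (octahedral); a mismatch.
White streak — consistent with Fluorite (white streak).
2 of the observed properties are inconsistent with Fluorite.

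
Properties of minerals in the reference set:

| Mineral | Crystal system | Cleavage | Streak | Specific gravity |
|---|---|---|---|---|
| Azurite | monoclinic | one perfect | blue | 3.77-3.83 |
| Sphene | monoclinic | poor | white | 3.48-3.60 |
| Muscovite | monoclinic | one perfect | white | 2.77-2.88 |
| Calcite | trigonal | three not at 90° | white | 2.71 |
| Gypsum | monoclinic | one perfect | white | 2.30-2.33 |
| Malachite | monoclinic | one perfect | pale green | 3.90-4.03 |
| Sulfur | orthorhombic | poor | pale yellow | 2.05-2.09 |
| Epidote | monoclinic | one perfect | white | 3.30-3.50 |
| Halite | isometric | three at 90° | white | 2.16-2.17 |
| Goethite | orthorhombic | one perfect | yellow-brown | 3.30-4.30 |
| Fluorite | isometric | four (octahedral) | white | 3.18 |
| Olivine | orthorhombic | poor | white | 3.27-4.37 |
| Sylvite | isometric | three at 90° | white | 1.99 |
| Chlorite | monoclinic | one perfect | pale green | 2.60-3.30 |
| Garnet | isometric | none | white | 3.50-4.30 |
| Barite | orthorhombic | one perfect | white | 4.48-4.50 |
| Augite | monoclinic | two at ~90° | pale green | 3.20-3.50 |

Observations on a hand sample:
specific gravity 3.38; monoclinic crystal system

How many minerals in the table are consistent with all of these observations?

2

Specific gravity 3.38 — Epidote, Goethite, Olivine, Augite remain.
Monoclinic crystal system rules out Goethite, Olivine.
The minerals that satisfy all observations are Augite, Epidote.
That is 2 minerals.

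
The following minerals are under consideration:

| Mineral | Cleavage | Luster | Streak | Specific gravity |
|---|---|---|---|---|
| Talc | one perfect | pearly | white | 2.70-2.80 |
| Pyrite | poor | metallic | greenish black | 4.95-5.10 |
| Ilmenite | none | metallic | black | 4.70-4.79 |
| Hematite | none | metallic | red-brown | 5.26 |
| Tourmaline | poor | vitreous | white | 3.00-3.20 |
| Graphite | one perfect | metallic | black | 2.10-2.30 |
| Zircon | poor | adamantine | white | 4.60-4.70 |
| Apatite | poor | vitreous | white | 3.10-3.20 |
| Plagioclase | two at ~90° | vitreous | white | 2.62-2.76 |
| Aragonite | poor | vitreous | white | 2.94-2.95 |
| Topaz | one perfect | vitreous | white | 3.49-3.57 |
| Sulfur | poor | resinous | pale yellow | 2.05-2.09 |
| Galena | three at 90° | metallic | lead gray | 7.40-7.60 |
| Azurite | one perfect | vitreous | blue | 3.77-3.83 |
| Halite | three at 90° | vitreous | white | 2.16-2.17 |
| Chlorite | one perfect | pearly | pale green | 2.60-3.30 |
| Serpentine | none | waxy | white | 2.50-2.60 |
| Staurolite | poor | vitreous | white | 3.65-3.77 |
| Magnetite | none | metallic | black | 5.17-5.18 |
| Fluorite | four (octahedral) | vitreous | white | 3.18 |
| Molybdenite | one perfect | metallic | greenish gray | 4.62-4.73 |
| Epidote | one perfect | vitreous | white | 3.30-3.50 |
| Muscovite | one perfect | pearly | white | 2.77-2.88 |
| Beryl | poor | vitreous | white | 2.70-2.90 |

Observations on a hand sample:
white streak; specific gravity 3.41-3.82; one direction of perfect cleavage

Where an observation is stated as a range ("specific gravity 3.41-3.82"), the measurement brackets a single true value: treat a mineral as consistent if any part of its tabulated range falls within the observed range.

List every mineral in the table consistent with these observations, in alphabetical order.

Epidote, Topaz

White streak — narrows the field to Talc, Tourmaline, Zircon, Apatite, Plagioclase, Aragonite, Topaz, Halite, Serpentine, Staurolite, Fluorite, Epidote, Muscovite, Beryl.
Specific gravity 3.41-3.82 — Topaz, Staurolite, Epidote remain.
One direction of perfect cleavage rules out Staurolite.
Remaining candidates: Epidote, Topaz.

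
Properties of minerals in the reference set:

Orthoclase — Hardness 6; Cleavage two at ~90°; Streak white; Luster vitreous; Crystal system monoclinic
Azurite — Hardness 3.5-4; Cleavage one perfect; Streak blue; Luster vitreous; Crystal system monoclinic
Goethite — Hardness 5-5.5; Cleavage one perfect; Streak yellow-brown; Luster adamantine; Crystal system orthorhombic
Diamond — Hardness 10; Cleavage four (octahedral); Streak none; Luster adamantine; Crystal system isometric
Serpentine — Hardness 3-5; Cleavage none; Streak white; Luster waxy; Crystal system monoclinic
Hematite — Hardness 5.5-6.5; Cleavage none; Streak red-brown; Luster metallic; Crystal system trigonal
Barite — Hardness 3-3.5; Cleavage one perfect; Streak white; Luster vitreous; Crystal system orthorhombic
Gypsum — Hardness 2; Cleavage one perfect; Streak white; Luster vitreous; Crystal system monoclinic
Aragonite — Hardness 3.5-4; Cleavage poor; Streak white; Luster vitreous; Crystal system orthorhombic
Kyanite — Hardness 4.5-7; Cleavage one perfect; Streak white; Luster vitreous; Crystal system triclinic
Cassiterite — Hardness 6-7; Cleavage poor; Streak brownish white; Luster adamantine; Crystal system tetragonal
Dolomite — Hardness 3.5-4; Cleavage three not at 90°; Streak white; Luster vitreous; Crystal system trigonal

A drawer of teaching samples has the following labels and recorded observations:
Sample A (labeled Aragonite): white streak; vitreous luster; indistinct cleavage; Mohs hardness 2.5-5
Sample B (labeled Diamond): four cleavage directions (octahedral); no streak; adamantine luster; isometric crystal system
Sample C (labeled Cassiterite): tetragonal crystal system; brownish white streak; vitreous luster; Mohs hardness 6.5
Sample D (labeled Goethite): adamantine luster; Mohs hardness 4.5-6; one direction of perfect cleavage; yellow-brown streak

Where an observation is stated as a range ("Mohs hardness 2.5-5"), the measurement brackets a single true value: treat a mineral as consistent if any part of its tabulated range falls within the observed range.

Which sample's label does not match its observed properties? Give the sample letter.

Sample A: observations are consistent with Aragonite.
Sample B: observations are consistent with Diamond.
Sample C: Cassiterite has adamantine luster, but the record shows vitreous luster — this label is wrong.
Sample D: observations are consistent with Goethite.
The mislabeled specimen is C.

C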